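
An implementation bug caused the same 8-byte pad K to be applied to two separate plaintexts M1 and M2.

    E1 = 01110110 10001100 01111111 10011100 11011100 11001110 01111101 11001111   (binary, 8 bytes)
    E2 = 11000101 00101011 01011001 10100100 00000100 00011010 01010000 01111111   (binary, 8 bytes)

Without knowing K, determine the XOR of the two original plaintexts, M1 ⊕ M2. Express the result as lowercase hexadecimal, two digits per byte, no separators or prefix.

b3a72638d8d42db0

E1 ⊕ E2 = (M1 ⊕ K) ⊕ (M2 ⊕ K) = M1 ⊕ M2 — the shared key cancels under XOR.
118 ^ 197 = 179
140 ^  43 = 167
127 ^  89 =  38
156 ^ 164 =  56
220 ^   4 = 216
206 ^  26 = 212
125 ^  80 =  45
207 ^ 127 = 176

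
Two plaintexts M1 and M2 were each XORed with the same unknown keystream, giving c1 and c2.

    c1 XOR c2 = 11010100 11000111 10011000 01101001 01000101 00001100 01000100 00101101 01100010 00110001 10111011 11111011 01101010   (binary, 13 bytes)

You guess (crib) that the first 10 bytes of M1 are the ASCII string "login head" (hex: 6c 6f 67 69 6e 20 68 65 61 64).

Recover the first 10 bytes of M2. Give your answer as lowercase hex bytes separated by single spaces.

Since c1 ⊕ c2 = M1 ⊕ M2, XORing with the guessed M1 bytes yields the corresponding M2 bytes: M2 = (c1 ⊕ c2) ⊕ M1.
byte 0: 212 XOR 108 = 184
byte 1: 199 XOR 111 = 168
byte 2: 152 XOR 103 = 255
byte 3: 105 XOR 105 =   0
byte 4:  69 XOR 110 =  43
byte 5:  12 XOR  32 =  44
byte 6:  68 XOR 104 =  44
byte 7:  45 XOR 101 =  72
byte 8:  98 XOR  97 =   3
byte 9:  49 XOR 100 =  85

b8 a8 ff 00 2b 2c 2c 48 03 55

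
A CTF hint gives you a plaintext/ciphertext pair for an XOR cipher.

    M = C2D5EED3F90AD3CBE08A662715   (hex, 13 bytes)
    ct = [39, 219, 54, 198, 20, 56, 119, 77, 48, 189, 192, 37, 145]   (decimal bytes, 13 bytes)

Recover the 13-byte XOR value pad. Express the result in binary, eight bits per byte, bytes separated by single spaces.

11100101 00001110 11011000 00010101 11101101 00110010 10100100 10000110 11010000 00110111 10100110 00000010 10000100

Since ct = M ⊕ pad, XORing both sides with M gives pad = M ⊕ ct.
byte 0: c2 ^ 27 = e5
byte 1: d5 ^ db = 0e
byte 2: ee ^ 36 = d8
byte 3: d3 ^ c6 = 15
byte 4: f9 ^ 14 = ed
byte 5: 0a ^ 38 = 32
byte 6: d3 ^ 77 = a4
byte 7: cb ^ 4d = 86
byte 8: e0 ^ 30 = d0
byte 9: 8a ^ bd = 37
byte 10: 66 ^ c0 = a6
byte 11: 27 ^ 25 = 02
byte 12: 15 ^ 91 = 84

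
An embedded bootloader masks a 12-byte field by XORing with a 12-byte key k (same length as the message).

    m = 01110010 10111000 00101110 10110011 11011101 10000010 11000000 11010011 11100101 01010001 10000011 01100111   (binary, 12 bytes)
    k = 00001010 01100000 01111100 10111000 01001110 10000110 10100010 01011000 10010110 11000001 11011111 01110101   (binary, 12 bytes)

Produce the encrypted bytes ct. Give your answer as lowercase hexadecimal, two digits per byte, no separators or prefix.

78d8520b9304628b73905c12

XOR is its own inverse, so applying the key byte-wise gives the result directly.
72 ^ 0a = 78
b8 ^ 60 = d8
2e ^ 7c = 52
b3 ^ b8 = 0b
dd ^ 4e = 93
82 ^ 86 = 04
c0 ^ a2 = 62
d3 ^ 58 = 8b
e5 ^ 96 = 73
51 ^ c1 = 90
83 ^ df = 5c
67 ^ 75 = 12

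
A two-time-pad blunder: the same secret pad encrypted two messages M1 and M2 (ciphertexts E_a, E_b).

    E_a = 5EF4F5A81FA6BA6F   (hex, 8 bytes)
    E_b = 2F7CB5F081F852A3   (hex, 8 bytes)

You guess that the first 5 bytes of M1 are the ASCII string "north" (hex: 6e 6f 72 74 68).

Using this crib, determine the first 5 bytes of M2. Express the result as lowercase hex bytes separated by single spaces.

First, E_a ⊕ E_b = (M1 ⊕ K) ⊕ (M2 ⊕ K) = M1 ⊕ M2, so the key drops out. Then M2 = (M1 ⊕ M2) ⊕ M1 over the first 5 bytes.
byte 0: (5e xor 2f) xor 6e = 71 xor 6e = 1f
byte 1: (f4 xor 7c) xor 6f = 88 xor 6f = e7
byte 2: (f5 xor b5) xor 72 = 40 xor 72 = 32
byte 3: (a8 xor f0) xor 74 = 58 xor 74 = 2c
byte 4: (1f xor 81) xor 68 = 9e xor 68 = f6

1f e7 32 2c f6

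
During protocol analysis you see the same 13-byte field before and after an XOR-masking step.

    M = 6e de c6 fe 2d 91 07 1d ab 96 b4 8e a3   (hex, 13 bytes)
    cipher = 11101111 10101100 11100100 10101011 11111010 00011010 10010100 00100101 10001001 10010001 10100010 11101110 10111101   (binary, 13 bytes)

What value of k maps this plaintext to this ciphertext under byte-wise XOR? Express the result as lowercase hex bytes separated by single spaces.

Since cipher = M ⊕ k, XORing both sides with M gives k = M ⊕ cipher.
byte 0: 6e xor ef = 81
byte 1: de xor ac = 72
byte 2: c6 xor e4 = 22
byte 3: fe xor ab = 55
byte 4: 2d xor fa = d7
byte 5: 91 xor 1a = 8b
byte 6: 07 xor 94 = 93
byte 7: 1d xor 25 = 38
byte 8: ab xor 89 = 22
byte 9: 96 xor 91 = 07
byte 10: b4 xor a2 = 16
byte 11: 8e xor ee = 60
byte 12: a3 xor bd = 1e

81 72 22 55 d7 8b 93 38 22 07 16 60 1e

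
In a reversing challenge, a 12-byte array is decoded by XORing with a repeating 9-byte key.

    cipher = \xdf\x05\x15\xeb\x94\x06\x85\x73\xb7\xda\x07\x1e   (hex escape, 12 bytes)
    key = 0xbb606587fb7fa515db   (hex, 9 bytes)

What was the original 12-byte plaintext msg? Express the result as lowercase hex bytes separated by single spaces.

64 65 70 6c 6f 79 20 66 6c 61 67 7b

The 9-byte key repeats, so the effective keystream is bb 60 65 87 fb 7f a5 15 db bb 60 65.
byte 0: df XOR bb = 64
byte 1: 05 XOR 60 = 65
byte 2: 15 XOR 65 = 70
byte 3: eb XOR 87 = 6c
byte 4: 94 XOR fb = 6f
byte 5: 06 XOR 7f = 79
byte 6: 85 XOR a5 = 20
byte 7: 73 XOR 15 = 66
byte 8: b7 XOR db = 6c
byte 9: da XOR bb = 61
byte 10: 07 XOR 60 = 67
byte 11: 1e XOR 65 = 7b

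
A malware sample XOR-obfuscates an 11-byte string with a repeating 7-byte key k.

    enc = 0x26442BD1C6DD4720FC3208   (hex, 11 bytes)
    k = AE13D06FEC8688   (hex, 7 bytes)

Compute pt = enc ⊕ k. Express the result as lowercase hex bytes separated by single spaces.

88 57 fb be 2a 5b cf 8e ef e2 67

The 7-byte key repeats, so the effective keystream is ae 13 d0 6f ec 86 88 ae 13 d0 6f.
byte 0: 26 XOR ae = 88
byte 1: 44 XOR 13 = 57
byte 2: 2b XOR d0 = fb
byte 3: d1 XOR 6f = be
byte 4: c6 XOR ec = 2a
byte 5: dd XOR 86 = 5b
byte 6: 47 XOR 88 = cf
byte 7: 20 XOR ae = 8e
byte 8: fc XOR 13 = ef
byte 9: 32 XOR d0 = e2
byte 10: 08 XOR 6f = 67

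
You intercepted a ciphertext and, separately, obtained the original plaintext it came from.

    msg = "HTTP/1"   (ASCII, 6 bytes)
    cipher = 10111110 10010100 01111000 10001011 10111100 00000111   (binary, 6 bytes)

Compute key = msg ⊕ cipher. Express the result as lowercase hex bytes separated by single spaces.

Since cipher = msg ⊕ key, XORing both sides with msg gives key = msg ⊕ cipher.
byte 0: 48 ⊕ be = f6
byte 1: 54 ⊕ 94 = c0
byte 2: 54 ⊕ 78 = 2c
byte 3: 50 ⊕ 8b = db
byte 4: 2f ⊕ bc = 93
byte 5: 31 ⊕ 07 = 36

f6 c0 2c db 93 36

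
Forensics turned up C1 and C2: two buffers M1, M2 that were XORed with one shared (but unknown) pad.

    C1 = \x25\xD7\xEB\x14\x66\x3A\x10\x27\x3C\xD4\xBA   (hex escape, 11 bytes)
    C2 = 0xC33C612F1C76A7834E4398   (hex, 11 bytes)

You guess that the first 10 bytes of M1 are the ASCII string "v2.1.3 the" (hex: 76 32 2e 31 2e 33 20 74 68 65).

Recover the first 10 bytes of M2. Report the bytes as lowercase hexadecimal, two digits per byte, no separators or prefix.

90d9a40a547f97d01af2

First, C1 ⊕ C2 = (M1 ⊕ K) ⊕ (M2 ⊕ K) = M1 ⊕ M2, so the key drops out. Then M2 = (M1 ⊕ M2) ⊕ M1 over the first 10 bytes.
byte 0: (25 ⊕ c3) ⊕ 76 = e6 ⊕ 76 = 90
byte 1: (d7 ⊕ 3c) ⊕ 32 = eb ⊕ 32 = d9
byte 2: (eb ⊕ 61) ⊕ 2e = 8a ⊕ 2e = a4
byte 3: (14 ⊕ 2f) ⊕ 31 = 3b ⊕ 31 = 0a
byte 4: (66 ⊕ 1c) ⊕ 2e = 7a ⊕ 2e = 54
byte 5: (3a ⊕ 76) ⊕ 33 = 4c ⊕ 33 = 7f
byte 6: (10 ⊕ a7) ⊕ 20 = b7 ⊕ 20 = 97
byte 7: (27 ⊕ 83) ⊕ 74 = a4 ⊕ 74 = d0
byte 8: (3c ⊕ 4e) ⊕ 68 = 72 ⊕ 68 = 1a
byte 9: (d4 ⊕ 43) ⊕ 65 = 97 ⊕ 65 = f2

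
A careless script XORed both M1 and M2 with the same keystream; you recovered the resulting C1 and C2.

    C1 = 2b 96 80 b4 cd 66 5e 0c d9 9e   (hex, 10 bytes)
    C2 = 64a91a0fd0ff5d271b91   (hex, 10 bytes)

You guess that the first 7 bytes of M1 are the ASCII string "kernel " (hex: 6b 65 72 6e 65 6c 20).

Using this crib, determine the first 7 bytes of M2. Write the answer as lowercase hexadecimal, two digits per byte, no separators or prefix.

First, C1 ⊕ C2 = (M1 ⊕ K) ⊕ (M2 ⊕ K) = M1 ⊕ M2, so the key drops out. Then M2 = (M1 ⊕ M2) ⊕ M1 over the first 7 bytes.
byte 0: (2b xor 64) xor 6b = 4f xor 6b = 24
byte 1: (96 xor a9) xor 65 = 3f xor 65 = 5a
byte 2: (80 xor 1a) xor 72 = 9a xor 72 = e8
byte 3: (b4 xor 0f) xor 6e = bb xor 6e = d5
byte 4: (cd xor d0) xor 65 = 1d xor 65 = 78
byte 5: (66 xor ff) xor 6c = 99 xor 6c = f5
byte 6: (5e xor 5d) xor 20 = 03 xor 20 = 23

245ae8d578f523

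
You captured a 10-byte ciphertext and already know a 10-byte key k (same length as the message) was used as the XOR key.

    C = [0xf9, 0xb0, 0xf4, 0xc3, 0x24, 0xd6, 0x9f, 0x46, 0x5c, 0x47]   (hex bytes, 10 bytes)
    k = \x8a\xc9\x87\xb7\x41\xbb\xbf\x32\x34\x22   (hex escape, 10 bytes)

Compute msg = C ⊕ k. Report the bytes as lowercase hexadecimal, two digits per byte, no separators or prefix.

XOR is its own inverse, so applying the key byte-wise gives the result directly.
f9 XOR 8a = 73
b0 XOR c9 = 79
f4 XOR 87 = 73
c3 XOR b7 = 74
24 XOR 41 = 65
d6 XOR bb = 6d
9f XOR bf = 20
46 XOR 32 = 74
5c XOR 34 = 68
47 XOR 22 = 65

73797374656d20746865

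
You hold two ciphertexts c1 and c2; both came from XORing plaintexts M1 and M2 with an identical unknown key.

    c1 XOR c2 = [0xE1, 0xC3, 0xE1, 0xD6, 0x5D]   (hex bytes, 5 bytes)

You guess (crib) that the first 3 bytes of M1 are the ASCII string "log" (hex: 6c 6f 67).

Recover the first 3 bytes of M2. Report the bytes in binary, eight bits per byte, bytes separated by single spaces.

10001101 10101100 10000110

Since c1 ⊕ c2 = M1 ⊕ M2, XORing with the guessed M1 bytes yields the corresponding M2 bytes: M2 = (c1 ⊕ c2) ⊕ M1.
byte 0: 225 xor 108 = 141
byte 1: 195 xor 111 = 172
byte 2: 225 xor 103 = 134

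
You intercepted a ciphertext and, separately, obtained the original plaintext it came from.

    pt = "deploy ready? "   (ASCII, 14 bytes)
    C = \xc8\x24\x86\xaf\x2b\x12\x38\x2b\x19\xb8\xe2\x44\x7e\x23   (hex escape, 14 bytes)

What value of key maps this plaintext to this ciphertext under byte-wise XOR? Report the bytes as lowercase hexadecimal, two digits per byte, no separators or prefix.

ac41f6c3446b18597cd9863d4103

Since C = pt ⊕ key, XORing both sides with pt gives key = pt ⊕ C.
64 ⊕ c8 = ac
65 ⊕ 24 = 41
70 ⊕ 86 = f6
6c ⊕ af = c3
6f ⊕ 2b = 44
79 ⊕ 12 = 6b
20 ⊕ 38 = 18
72 ⊕ 2b = 59
65 ⊕ 19 = 7c
61 ⊕ b8 = d9
64 ⊕ e2 = 86
79 ⊕ 44 = 3d
3f ⊕ 7e = 41
20 ⊕ 23 = 03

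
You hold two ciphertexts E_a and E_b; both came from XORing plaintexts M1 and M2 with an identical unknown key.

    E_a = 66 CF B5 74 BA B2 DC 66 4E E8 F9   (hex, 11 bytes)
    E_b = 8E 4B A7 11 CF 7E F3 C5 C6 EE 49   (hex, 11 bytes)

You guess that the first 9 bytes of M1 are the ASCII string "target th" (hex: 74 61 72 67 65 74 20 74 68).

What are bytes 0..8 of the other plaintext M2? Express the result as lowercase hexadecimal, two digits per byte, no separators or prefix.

9ce5600210b80fd7e0

First, E_a ⊕ E_b = (M1 ⊕ K) ⊕ (M2 ⊕ K) = M1 ⊕ M2, so the key drops out. Then M2 = (M1 ⊕ M2) ⊕ M1 over the first 9 bytes.
byte 0: (66 ⊕ 8e) ⊕ 74 = e8 ⊕ 74 = 9c
byte 1: (cf ⊕ 4b) ⊕ 61 = 84 ⊕ 61 = e5
byte 2: (b5 ⊕ a7) ⊕ 72 = 12 ⊕ 72 = 60
byte 3: (74 ⊕ 11) ⊕ 67 = 65 ⊕ 67 = 02
byte 4: (ba ⊕ cf) ⊕ 65 = 75 ⊕ 65 = 10
byte 5: (b2 ⊕ 7e) ⊕ 74 = cc ⊕ 74 = b8
byte 6: (dc ⊕ f3) ⊕ 20 = 2f ⊕ 20 = 0f
byte 7: (66 ⊕ c5) ⊕ 74 = a3 ⊕ 74 = d7
byte 8: (4e ⊕ c6) ⊕ 68 = 88 ⊕ 68 = e0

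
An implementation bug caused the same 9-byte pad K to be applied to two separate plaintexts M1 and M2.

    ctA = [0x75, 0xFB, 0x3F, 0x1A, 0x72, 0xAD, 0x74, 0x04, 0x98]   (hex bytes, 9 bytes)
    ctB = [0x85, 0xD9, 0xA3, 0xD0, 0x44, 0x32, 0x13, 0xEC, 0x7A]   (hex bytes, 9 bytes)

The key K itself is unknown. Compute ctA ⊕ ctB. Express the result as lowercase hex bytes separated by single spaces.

ctA ⊕ ctB = (M1 ⊕ K) ⊕ (M2 ⊕ K) = M1 ⊕ M2 — the shared key cancels under XOR.
byte 0: 75 ⊕ 85 = f0
byte 1: fb ⊕ d9 = 22
byte 2: 3f ⊕ a3 = 9c
byte 3: 1a ⊕ d0 = ca
byte 4: 72 ⊕ 44 = 36
byte 5: ad ⊕ 32 = 9f
byte 6: 74 ⊕ 13 = 67
byte 7: 04 ⊕ ec = e8
byte 8: 98 ⊕ 7a = e2

f0 22 9c ca 36 9f 67 e8 e2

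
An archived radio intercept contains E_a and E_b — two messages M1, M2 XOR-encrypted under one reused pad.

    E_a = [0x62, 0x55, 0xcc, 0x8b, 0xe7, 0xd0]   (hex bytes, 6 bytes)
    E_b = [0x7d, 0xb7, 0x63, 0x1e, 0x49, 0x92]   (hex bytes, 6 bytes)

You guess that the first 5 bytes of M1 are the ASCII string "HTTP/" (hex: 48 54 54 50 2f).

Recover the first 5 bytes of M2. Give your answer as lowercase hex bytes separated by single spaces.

57 b6 fb c5 81

First, E_a ⊕ E_b = (M1 ⊕ K) ⊕ (M2 ⊕ K) = M1 ⊕ M2, so the key drops out. Then M2 = (M1 ⊕ M2) ⊕ M1 over the first 5 bytes.
byte 0: (62 ⊕ 7d) ⊕ 48 = 1f ⊕ 48 = 57
byte 1: (55 ⊕ b7) ⊕ 54 = e2 ⊕ 54 = b6
byte 2: (cc ⊕ 63) ⊕ 54 = af ⊕ 54 = fb
byte 3: (8b ⊕ 1e) ⊕ 50 = 95 ⊕ 50 = c5
byte 4: (e7 ⊕ 49) ⊕ 2f = ae ⊕ 2f = 81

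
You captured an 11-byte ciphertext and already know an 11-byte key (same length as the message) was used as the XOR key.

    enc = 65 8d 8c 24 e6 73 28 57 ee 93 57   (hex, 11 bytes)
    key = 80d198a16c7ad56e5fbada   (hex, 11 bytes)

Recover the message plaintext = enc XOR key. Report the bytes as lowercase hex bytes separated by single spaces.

XOR is its own inverse, so applying the key byte-wise gives the result directly.
byte 0: 65 ⊕ 80 = e5
byte 1: 8d ⊕ d1 = 5c
byte 2: 8c ⊕ 98 = 14
byte 3: 24 ⊕ a1 = 85
byte 4: e6 ⊕ 6c = 8a
byte 5: 73 ⊕ 7a = 09
byte 6: 28 ⊕ d5 = fd
byte 7: 57 ⊕ 6e = 39
byte 8: ee ⊕ 5f = b1
byte 9: 93 ⊕ ba = 29
byte 10: 57 ⊕ da = 8d

e5 5c 14 85 8a 09 fd 39 b1 29 8d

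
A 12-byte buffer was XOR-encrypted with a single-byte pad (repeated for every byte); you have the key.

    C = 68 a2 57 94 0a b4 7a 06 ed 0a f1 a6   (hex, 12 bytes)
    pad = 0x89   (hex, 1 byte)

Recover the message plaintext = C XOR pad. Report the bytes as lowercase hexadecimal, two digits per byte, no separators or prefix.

e12bde1d833df38f6483782f

The 1-byte key repeats, so the effective keystream is 89 89 89 89 89 89 89 89 89 89 89 89.
byte 0: 104 ⊕ 137 = 225
byte 1: 162 ⊕ 137 =  43
byte 2:  87 ⊕ 137 = 222
byte 3: 148 ⊕ 137 =  29
byte 4:  10 ⊕ 137 = 131
byte 5: 180 ⊕ 137 =  61
byte 6: 122 ⊕ 137 = 243
byte 7:   6 ⊕ 137 = 143
byte 8: 237 ⊕ 137 = 100
byte 9:  10 ⊕ 137 = 131
byte 10: 241 ⊕ 137 = 120
byte 11: 166 ⊕ 137 =  47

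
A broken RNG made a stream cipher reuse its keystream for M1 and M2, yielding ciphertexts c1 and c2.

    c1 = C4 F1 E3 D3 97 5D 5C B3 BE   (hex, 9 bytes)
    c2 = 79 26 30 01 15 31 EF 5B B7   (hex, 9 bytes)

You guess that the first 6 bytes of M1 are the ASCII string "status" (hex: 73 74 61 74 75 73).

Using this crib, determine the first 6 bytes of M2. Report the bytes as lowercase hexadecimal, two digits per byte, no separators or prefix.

cea3b2a6f71f

First, c1 ⊕ c2 = (M1 ⊕ K) ⊕ (M2 ⊕ K) = M1 ⊕ M2, so the key drops out. Then M2 = (M1 ⊕ M2) ⊕ M1 over the first 6 bytes.
byte 0: (c4 xor 79) xor 73 = bd xor 73 = ce
byte 1: (f1 xor 26) xor 74 = d7 xor 74 = a3
byte 2: (e3 xor 30) xor 61 = d3 xor 61 = b2
byte 3: (d3 xor 01) xor 74 = d2 xor 74 = a6
byte 4: (97 xor 15) xor 75 = 82 xor 75 = f7
byte 5: (5d xor 31) xor 73 = 6c xor 73 = 1f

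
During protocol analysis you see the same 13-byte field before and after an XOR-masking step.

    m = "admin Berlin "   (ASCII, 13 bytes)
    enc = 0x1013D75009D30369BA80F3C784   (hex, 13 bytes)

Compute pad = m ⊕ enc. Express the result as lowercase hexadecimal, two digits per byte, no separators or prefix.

7177ba3967f3410cc8ec9aa9a4

Since enc = m ⊕ pad, XORing both sides with m gives pad = m ⊕ enc.
byte 0: 61 ^ 10 = 71
byte 1: 64 ^ 13 = 77
byte 2: 6d ^ d7 = ba
byte 3: 69 ^ 50 = 39
byte 4: 6e ^ 09 = 67
byte 5: 20 ^ d3 = f3
byte 6: 42 ^ 03 = 41
byte 7: 65 ^ 69 = 0c
byte 8: 72 ^ ba = c8
byte 9: 6c ^ 80 = ec
byte 10: 69 ^ f3 = 9a
byte 11: 6e ^ c7 = a9
byte 12: 20 ^ 84 = a4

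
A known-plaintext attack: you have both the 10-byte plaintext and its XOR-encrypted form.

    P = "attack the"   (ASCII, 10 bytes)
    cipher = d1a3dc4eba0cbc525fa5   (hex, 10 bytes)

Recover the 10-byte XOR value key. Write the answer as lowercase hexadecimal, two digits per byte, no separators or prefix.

b0d7a82fd9679c2637c0

Since cipher = P ⊕ key, XORing both sides with P gives key = P ⊕ cipher.
byte 0:  97 ⊕ 209 = 176
byte 1: 116 ⊕ 163 = 215
byte 2: 116 ⊕ 220 = 168
byte 3:  97 ⊕  78 =  47
byte 4:  99 ⊕ 186 = 217
byte 5: 107 ⊕  12 = 103
byte 6:  32 ⊕ 188 = 156
byte 7: 116 ⊕  82 =  38
byte 8: 104 ⊕  95 =  55
byte 9: 101 ⊕ 165 = 192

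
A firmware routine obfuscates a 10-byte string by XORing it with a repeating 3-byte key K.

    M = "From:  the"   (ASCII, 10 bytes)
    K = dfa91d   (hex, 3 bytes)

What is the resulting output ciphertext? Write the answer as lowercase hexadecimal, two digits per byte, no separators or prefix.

99db72b2933dffdd75ba

The 3-byte key repeats, so the effective keystream is df a9 1d df a9 1d df a9 1d df.
byte 0: 46 ⊕ df = 99
byte 1: 72 ⊕ a9 = db
byte 2: 6f ⊕ 1d = 72
byte 3: 6d ⊕ df = b2
byte 4: 3a ⊕ a9 = 93
byte 5: 20 ⊕ 1d = 3d
byte 6: 20 ⊕ df = ff
byte 7: 74 ⊕ a9 = dd
byte 8: 68 ⊕ 1d = 75
byte 9: 65 ⊕ df = ba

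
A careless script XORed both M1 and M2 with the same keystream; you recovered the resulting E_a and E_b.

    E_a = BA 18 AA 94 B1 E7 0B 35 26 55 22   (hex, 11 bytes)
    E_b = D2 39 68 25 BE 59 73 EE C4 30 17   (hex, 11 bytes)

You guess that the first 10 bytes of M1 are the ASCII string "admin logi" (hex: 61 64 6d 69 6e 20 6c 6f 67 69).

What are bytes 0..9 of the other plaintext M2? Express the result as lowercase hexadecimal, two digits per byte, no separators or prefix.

First, E_a ⊕ E_b = (M1 ⊕ K) ⊕ (M2 ⊕ K) = M1 ⊕ M2, so the key drops out. Then M2 = (M1 ⊕ M2) ⊕ M1 over the first 10 bytes.
byte 0: (ba xor d2) xor 61 = 68 xor 61 = 09
byte 1: (18 xor 39) xor 64 = 21 xor 64 = 45
byte 2: (aa xor 68) xor 6d = c2 xor 6d = af
byte 3: (94 xor 25) xor 69 = b1 xor 69 = d8
byte 4: (b1 xor be) xor 6e = 0f xor 6e = 61
byte 5: (e7 xor 59) xor 20 = be xor 20 = 9e
byte 6: (0b xor 73) xor 6c = 78 xor 6c = 14
byte 7: (35 xor ee) xor 6f = db xor 6f = b4
byte 8: (26 xor c4) xor 67 = e2 xor 67 = 85
byte 9: (55 xor 30) xor 69 = 65 xor 69 = 0c

0945afd8619e14b4850c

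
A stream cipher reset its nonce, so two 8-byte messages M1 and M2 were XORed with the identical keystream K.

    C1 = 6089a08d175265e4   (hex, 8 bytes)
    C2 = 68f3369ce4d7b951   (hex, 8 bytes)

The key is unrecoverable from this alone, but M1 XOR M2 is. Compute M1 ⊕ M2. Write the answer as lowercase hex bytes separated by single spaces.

08 7a 96 11 f3 85 dc b5

C1 ⊕ C2 = (M1 ⊕ K) ⊕ (M2 ⊕ K) = M1 ⊕ M2 — the shared key cancels under XOR.
60 ^ 68 = 08
89 ^ f3 = 7a
a0 ^ 36 = 96
8d ^ 9c = 11
17 ^ e4 = f3
52 ^ d7 = 85
65 ^ b9 = dc
e4 ^ 51 = b5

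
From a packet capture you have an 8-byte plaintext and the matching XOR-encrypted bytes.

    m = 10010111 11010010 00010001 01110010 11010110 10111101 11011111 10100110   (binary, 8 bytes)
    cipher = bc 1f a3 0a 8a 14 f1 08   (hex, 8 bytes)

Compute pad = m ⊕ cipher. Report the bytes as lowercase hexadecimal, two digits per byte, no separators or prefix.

2bcdb2785ca92eae

Since cipher = m ⊕ pad, XORing both sides with m gives pad = m ⊕ cipher.
byte 0: 10010111 ^ 10111100 = 00101011
byte 1: 11010010 ^ 00011111 = 11001101
byte 2: 00010001 ^ 10100011 = 10110010
byte 3: 01110010 ^ 00001010 = 01111000
byte 4: 11010110 ^ 10001010 = 01011100
byte 5: 10111101 ^ 00010100 = 10101001
byte 6: 11011111 ^ 11110001 = 00101110
byte 7: 10100110 ^ 00001000 = 10101110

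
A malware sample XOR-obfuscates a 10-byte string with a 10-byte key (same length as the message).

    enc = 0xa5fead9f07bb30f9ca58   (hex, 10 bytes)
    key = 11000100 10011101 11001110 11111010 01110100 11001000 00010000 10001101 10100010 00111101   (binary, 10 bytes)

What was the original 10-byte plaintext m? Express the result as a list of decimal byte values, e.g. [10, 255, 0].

10100101 xor 11000100 = 01100001
11111110 xor 10011101 = 01100011
10101101 xor 11001110 = 01100011
10011111 xor 11111010 = 01100101
00000111 xor 01110100 = 01110011
10111011 xor 11001000 = 01110011
00110000 xor 00010000 = 00100000
11111001 xor 10001101 = 01110100
11001010 xor 10100010 = 01101000
01011000 xor 00111101 = 01100101

[97, 99, 99, 101, 115, 115, 32, 116, 104, 101]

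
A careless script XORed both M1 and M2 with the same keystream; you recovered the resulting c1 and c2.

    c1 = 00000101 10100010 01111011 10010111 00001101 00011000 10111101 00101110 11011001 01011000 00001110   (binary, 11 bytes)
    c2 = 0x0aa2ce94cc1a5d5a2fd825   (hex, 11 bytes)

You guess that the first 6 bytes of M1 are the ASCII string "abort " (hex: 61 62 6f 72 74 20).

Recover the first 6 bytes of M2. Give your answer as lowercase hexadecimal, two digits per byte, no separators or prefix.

6e62da71b522

First, c1 ⊕ c2 = (M1 ⊕ K) ⊕ (M2 ⊕ K) = M1 ⊕ M2, so the key drops out. Then M2 = (M1 ⊕ M2) ⊕ M1 over the first 6 bytes.
byte 0: (05 ⊕ 0a) ⊕ 61 = 0f ⊕ 61 = 6e
byte 1: (a2 ⊕ a2) ⊕ 62 = 00 ⊕ 62 = 62
byte 2: (7b ⊕ ce) ⊕ 6f = b5 ⊕ 6f = da
byte 3: (97 ⊕ 94) ⊕ 72 = 03 ⊕ 72 = 71
byte 4: (0d ⊕ cc) ⊕ 74 = c1 ⊕ 74 = b5
byte 5: (18 ⊕ 1a) ⊕ 20 = 02 ⊕ 20 = 22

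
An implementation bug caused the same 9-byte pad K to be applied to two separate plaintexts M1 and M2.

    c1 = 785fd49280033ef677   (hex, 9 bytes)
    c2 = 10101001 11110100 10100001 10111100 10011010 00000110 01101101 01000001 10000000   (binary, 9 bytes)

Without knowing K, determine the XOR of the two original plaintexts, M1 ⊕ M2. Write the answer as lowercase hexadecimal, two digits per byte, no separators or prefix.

c1 ⊕ c2 = (M1 ⊕ K) ⊕ (M2 ⊕ K) = M1 ⊕ M2 — the shared key cancels under XOR.
byte 0: 120 ⊕ 169 = 209
byte 1:  95 ⊕ 244 = 171
byte 2: 212 ⊕ 161 = 117
byte 3: 146 ⊕ 188 =  46
byte 4: 128 ⊕ 154 =  26
byte 5:   3 ⊕   6 =   5
byte 6:  62 ⊕ 109 =  83
byte 7: 246 ⊕  65 = 183
byte 8: 119 ⊕ 128 = 247

d1ab752e1a0553b7f7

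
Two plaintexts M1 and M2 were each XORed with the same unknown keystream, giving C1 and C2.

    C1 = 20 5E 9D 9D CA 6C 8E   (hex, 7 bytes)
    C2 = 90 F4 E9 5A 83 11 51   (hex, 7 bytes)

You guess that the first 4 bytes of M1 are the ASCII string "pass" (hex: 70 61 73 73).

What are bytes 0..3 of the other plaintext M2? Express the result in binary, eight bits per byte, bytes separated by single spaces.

First, C1 ⊕ C2 = (M1 ⊕ K) ⊕ (M2 ⊕ K) = M1 ⊕ M2, so the key drops out. Then M2 = (M1 ⊕ M2) ⊕ M1 over the first 4 bytes.
byte 0: (20 XOR 90) XOR 70 = b0 XOR 70 = c0
byte 1: (5e XOR f4) XOR 61 = aa XOR 61 = cb
byte 2: (9d XOR e9) XOR 73 = 74 XOR 73 = 07
byte 3: (9d XOR 5a) XOR 73 = c7 XOR 73 = b4

11000000 11001011 00000111 10110100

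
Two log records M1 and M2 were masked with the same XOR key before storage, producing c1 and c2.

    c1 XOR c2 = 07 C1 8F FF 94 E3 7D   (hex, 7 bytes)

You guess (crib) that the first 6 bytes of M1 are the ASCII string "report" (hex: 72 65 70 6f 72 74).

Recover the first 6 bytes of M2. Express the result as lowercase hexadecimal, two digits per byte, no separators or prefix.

75a4ff90e697

Since c1 ⊕ c2 = M1 ⊕ M2, XORing with the guessed M1 bytes yields the corresponding M2 bytes: M2 = (c1 ⊕ c2) ⊕ M1.
07 XOR 72 = 75
c1 XOR 65 = a4
8f XOR 70 = ff
ff XOR 6f = 90
94 XOR 72 = e6
e3 XOR 74 = 97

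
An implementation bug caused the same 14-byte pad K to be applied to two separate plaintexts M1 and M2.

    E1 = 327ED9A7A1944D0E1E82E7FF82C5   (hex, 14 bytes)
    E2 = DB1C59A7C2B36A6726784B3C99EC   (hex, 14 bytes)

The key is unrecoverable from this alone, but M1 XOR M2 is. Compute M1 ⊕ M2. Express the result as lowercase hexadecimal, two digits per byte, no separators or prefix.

E1 ⊕ E2 = (M1 ⊕ K) ⊕ (M2 ⊕ K) = M1 ⊕ M2 — the shared key cancels under XOR.
32 xor db = e9
7e xor 1c = 62
d9 xor 59 = 80
a7 xor a7 = 00
a1 xor c2 = 63
94 xor b3 = 27
4d xor 6a = 27
0e xor 67 = 69
1e xor 26 = 38
82 xor 78 = fa
e7 xor 4b = ac
ff xor 3c = c3
82 xor 99 = 1b
c5 xor ec = 29

e96280006327276938faacc31b29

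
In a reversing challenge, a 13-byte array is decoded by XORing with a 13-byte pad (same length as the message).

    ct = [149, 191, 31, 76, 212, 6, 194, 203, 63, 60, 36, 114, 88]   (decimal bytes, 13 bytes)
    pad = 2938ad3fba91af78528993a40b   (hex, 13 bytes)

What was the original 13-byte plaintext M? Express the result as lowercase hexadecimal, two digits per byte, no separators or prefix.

95 ^ 29 = bc
bf ^ 38 = 87
1f ^ ad = b2
4c ^ 3f = 73
d4 ^ ba = 6e
06 ^ 91 = 97
c2 ^ af = 6d
cb ^ 78 = b3
3f ^ 52 = 6d
3c ^ 89 = b5
24 ^ 93 = b7
72 ^ a4 = d6
58 ^ 0b = 53

bc87b2736e976db36db5b7d653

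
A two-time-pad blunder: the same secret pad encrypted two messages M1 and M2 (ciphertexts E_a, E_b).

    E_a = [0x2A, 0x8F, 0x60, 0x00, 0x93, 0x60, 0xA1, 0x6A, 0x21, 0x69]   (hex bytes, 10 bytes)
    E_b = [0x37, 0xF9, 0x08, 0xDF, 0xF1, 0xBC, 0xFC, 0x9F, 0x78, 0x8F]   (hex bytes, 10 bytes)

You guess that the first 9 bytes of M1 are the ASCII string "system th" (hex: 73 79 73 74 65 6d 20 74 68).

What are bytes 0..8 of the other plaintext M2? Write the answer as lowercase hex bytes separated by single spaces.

First, E_a ⊕ E_b = (M1 ⊕ K) ⊕ (M2 ⊕ K) = M1 ⊕ M2, so the key drops out. Then M2 = (M1 ⊕ M2) ⊕ M1 over the first 9 bytes.
byte 0: (2a xor 37) xor 73 = 1d xor 73 = 6e
byte 1: (8f xor f9) xor 79 = 76 xor 79 = 0f
byte 2: (60 xor 08) xor 73 = 68 xor 73 = 1b
byte 3: (00 xor df) xor 74 = df xor 74 = ab
byte 4: (93 xor f1) xor 65 = 62 xor 65 = 07
byte 5: (60 xor bc) xor 6d = dc xor 6d = b1
byte 6: (a1 xor fc) xor 20 = 5d xor 20 = 7d
byte 7: (6a xor 9f) xor 74 = f5 xor 74 = 81
byte 8: (21 xor 78) xor 68 = 59 xor 68 = 31

6e 0f 1b ab 07 b1 7d 81 31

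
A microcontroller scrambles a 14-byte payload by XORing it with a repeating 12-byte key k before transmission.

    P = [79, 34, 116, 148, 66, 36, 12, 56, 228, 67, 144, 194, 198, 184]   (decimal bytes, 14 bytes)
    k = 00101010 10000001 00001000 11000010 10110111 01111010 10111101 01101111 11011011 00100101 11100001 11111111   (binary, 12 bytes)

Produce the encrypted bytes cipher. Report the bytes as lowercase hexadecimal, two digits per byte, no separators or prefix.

The 12-byte key repeats, so the effective keystream is 2a 81 08 c2 b7 7a bd 6f db 25 e1 ff 2a 81.
byte 0: 01001111 ⊕ 00101010 = 01100101
byte 1: 00100010 ⊕ 10000001 = 10100011
byte 2: 01110100 ⊕ 00001000 = 01111100
byte 3: 10010100 ⊕ 11000010 = 01010110
byte 4: 01000010 ⊕ 10110111 = 11110101
byte 5: 00100100 ⊕ 01111010 = 01011110
byte 6: 00001100 ⊕ 10111101 = 10110001
byte 7: 00111000 ⊕ 01101111 = 01010111
byte 8: 11100100 ⊕ 11011011 = 00111111
byte 9: 01000011 ⊕ 00100101 = 01100110
byte 10: 10010000 ⊕ 11100001 = 01110001
byte 11: 11000010 ⊕ 11111111 = 00111101
byte 12: 11000110 ⊕ 00101010 = 11101100
byte 13: 10111000 ⊕ 10000001 = 00111001

65a37c56f55eb1573f66713dec39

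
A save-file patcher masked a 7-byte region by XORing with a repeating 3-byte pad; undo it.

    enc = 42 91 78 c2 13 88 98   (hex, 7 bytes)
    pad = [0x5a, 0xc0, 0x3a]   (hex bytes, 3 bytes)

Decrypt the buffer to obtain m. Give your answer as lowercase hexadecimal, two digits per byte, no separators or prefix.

The 3-byte key repeats, so the effective keystream is 5a c0 3a 5a c0 3a 5a.
byte 0: 42 ^ 5a = 18
byte 1: 91 ^ c0 = 51
byte 2: 78 ^ 3a = 42
byte 3: c2 ^ 5a = 98
byte 4: 13 ^ c0 = d3
byte 5: 88 ^ 3a = b2
byte 6: 98 ^ 5a = c2

18514298d3b2c2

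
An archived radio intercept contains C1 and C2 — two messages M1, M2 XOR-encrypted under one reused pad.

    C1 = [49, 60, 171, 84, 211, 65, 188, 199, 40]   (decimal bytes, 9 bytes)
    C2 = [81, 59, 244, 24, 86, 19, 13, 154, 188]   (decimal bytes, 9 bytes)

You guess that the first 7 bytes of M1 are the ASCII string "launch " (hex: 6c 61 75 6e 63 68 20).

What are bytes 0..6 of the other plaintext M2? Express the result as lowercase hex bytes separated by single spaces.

First, C1 ⊕ C2 = (M1 ⊕ K) ⊕ (M2 ⊕ K) = M1 ⊕ M2, so the key drops out. Then M2 = (M1 ⊕ M2) ⊕ M1 over the first 7 bytes.
byte 0: (31 ⊕ 51) ⊕ 6c = 60 ⊕ 6c = 0c
byte 1: (3c ⊕ 3b) ⊕ 61 = 07 ⊕ 61 = 66
byte 2: (ab ⊕ f4) ⊕ 75 = 5f ⊕ 75 = 2a
byte 3: (54 ⊕ 18) ⊕ 6e = 4c ⊕ 6e = 22
byte 4: (d3 ⊕ 56) ⊕ 63 = 85 ⊕ 63 = e6
byte 5: (41 ⊕ 13) ⊕ 68 = 52 ⊕ 68 = 3a
byte 6: (bc ⊕ 0d) ⊕ 20 = b1 ⊕ 20 = 91

0c 66 2a 22 e6 3a 91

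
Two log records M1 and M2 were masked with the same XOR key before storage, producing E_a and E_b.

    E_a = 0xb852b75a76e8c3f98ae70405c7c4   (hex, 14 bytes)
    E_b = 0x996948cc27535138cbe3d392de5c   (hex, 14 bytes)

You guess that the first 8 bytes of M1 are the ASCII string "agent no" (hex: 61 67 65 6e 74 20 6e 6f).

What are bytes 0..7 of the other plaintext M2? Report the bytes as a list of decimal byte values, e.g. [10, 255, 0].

[64, 92, 154, 248, 37, 155, 252, 174]

First, E_a ⊕ E_b = (M1 ⊕ K) ⊕ (M2 ⊕ K) = M1 ⊕ M2, so the key drops out. Then M2 = (M1 ⊕ M2) ⊕ M1 over the first 8 bytes.
byte 0: (b8 ^ 99) ^ 61 = 21 ^ 61 = 40
byte 1: (52 ^ 69) ^ 67 = 3b ^ 67 = 5c
byte 2: (b7 ^ 48) ^ 65 = ff ^ 65 = 9a
byte 3: (5a ^ cc) ^ 6e = 96 ^ 6e = f8
byte 4: (76 ^ 27) ^ 74 = 51 ^ 74 = 25
byte 5: (e8 ^ 53) ^ 20 = bb ^ 20 = 9b
byte 6: (c3 ^ 51) ^ 6e = 92 ^ 6e = fc
byte 7: (f9 ^ 38) ^ 6f = c1 ^ 6f = ae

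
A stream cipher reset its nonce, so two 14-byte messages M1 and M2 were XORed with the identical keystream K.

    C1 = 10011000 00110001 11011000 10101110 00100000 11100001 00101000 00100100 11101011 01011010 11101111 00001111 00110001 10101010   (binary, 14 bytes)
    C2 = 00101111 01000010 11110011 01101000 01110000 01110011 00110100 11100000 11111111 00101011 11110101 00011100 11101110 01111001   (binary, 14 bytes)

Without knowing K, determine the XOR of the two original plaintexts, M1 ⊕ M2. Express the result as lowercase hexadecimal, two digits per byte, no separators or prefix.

b7732bc650921cc414711a13dfd3

C1 ⊕ C2 = (M1 ⊕ K) ⊕ (M2 ⊕ K) = M1 ⊕ M2 — the shared key cancels under XOR.
98 xor 2f = b7
31 xor 42 = 73
d8 xor f3 = 2b
ae xor 68 = c6
20 xor 70 = 50
e1 xor 73 = 92
28 xor 34 = 1c
24 xor e0 = c4
eb xor ff = 14
5a xor 2b = 71
ef xor f5 = 1a
0f xor 1c = 13
31 xor ee = df
aa xor 79 = d3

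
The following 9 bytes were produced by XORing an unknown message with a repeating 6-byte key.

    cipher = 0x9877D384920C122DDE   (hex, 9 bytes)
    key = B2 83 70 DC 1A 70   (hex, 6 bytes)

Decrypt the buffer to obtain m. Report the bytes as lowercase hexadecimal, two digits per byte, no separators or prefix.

The 6-byte key repeats, so the effective keystream is b2 83 70 dc 1a 70 b2 83 70.
byte 0: 98 ^ b2 = 2a
byte 1: 77 ^ 83 = f4
byte 2: d3 ^ 70 = a3
byte 3: 84 ^ dc = 58
byte 4: 92 ^ 1a = 88
byte 5: 0c ^ 70 = 7c
byte 6: 12 ^ b2 = a0
byte 7: 2d ^ 83 = ae
byte 8: de ^ 70 = ae

2af4a358887ca0aeae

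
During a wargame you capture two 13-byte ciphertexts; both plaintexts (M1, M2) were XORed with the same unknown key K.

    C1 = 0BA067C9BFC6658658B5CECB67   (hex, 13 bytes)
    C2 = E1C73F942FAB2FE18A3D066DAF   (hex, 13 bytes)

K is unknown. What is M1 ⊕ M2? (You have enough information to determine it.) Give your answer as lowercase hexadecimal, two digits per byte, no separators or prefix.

ea67585d906d4a67d288c8a6c8

C1 ⊕ C2 = (M1 ⊕ K) ⊕ (M2 ⊕ K) = M1 ⊕ M2 — the shared key cancels under XOR.
byte 0: 00001011 ⊕ 11100001 = 11101010
byte 1: 10100000 ⊕ 11000111 = 01100111
byte 2: 01100111 ⊕ 00111111 = 01011000
byte 3: 11001001 ⊕ 10010100 = 01011101
byte 4: 10111111 ⊕ 00101111 = 10010000
byte 5: 11000110 ⊕ 10101011 = 01101101
byte 6: 01100101 ⊕ 00101111 = 01001010
byte 7: 10000110 ⊕ 11100001 = 01100111
byte 8: 01011000 ⊕ 10001010 = 11010010
byte 9: 10110101 ⊕ 00111101 = 10001000
byte 10: 11001110 ⊕ 00000110 = 11001000
byte 11: 11001011 ⊕ 01101101 = 10100110
byte 12: 01100111 ⊕ 10101111 = 11001000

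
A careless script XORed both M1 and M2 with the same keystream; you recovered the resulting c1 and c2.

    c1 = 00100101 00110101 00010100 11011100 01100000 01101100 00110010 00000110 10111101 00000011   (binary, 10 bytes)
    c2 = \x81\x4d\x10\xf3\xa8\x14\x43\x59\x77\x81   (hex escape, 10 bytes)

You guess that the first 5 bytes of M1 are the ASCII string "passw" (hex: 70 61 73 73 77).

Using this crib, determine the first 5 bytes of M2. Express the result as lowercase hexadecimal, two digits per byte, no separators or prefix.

First, c1 ⊕ c2 = (M1 ⊕ K) ⊕ (M2 ⊕ K) = M1 ⊕ M2, so the key drops out. Then M2 = (M1 ⊕ M2) ⊕ M1 over the first 5 bytes.
byte 0: (25 xor 81) xor 70 = a4 xor 70 = d4
byte 1: (35 xor 4d) xor 61 = 78 xor 61 = 19
byte 2: (14 xor 10) xor 73 = 04 xor 73 = 77
byte 3: (dc xor f3) xor 73 = 2f xor 73 = 5c
byte 4: (60 xor a8) xor 77 = c8 xor 77 = bf

d419775cbf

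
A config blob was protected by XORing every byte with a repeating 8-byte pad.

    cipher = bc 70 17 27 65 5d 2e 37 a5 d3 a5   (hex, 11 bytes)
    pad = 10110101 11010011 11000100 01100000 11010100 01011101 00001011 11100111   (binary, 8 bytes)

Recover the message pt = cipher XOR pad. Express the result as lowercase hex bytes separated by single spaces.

09 a3 d3 47 b1 00 25 d0 10 00 61

The 8-byte key repeats, so the effective keystream is b5 d3 c4 60 d4 5d 0b e7 b5 d3 c4.
byte 0: 188 ^ 181 =   9
byte 1: 112 ^ 211 = 163
byte 2:  23 ^ 196 = 211
byte 3:  39 ^  96 =  71
byte 4: 101 ^ 212 = 177
byte 5:  93 ^  93 =   0
byte 6:  46 ^  11 =  37
byte 7:  55 ^ 231 = 208
byte 8: 165 ^ 181 =  16
byte 9: 211 ^ 211 =   0
byte 10: 165 ^ 196 =  97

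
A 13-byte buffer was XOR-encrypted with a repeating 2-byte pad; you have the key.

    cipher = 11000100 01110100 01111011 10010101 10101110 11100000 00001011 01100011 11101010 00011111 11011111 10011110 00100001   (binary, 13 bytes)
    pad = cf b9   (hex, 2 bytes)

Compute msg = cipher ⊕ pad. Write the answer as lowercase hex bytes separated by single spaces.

0b cd b4 2c 61 59 c4 da 25 a6 10 27 ee

The 2-byte key repeats, so the effective keystream is cf b9 cf b9 cf b9 cf b9 cf b9 cf b9 cf.
byte 0: c4 ^ cf = 0b
byte 1: 74 ^ b9 = cd
byte 2: 7b ^ cf = b4
byte 3: 95 ^ b9 = 2c
byte 4: ae ^ cf = 61
byte 5: e0 ^ b9 = 59
byte 6: 0b ^ cf = c4
byte 7: 63 ^ b9 = da
byte 8: ea ^ cf = 25
byte 9: 1f ^ b9 = a6
byte 10: df ^ cf = 10
byte 11: 9e ^ b9 = 27
byte 12: 21 ^ cf = ee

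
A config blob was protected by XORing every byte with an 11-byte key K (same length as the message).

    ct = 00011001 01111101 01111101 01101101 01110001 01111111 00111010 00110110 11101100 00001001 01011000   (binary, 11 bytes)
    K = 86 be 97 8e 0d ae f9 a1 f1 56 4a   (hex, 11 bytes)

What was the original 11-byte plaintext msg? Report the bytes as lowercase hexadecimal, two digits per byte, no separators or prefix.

XOR is its own inverse, so applying the key byte-wise gives the result directly.
19 XOR 86 = 9f
7d XOR be = c3
7d XOR 97 = ea
6d XOR 8e = e3
71 XOR 0d = 7c
7f XOR ae = d1
3a XOR f9 = c3
36 XOR a1 = 97
ec XOR f1 = 1d
09 XOR 56 = 5f
58 XOR 4a = 12

9fc3eae37cd1c3971d5f12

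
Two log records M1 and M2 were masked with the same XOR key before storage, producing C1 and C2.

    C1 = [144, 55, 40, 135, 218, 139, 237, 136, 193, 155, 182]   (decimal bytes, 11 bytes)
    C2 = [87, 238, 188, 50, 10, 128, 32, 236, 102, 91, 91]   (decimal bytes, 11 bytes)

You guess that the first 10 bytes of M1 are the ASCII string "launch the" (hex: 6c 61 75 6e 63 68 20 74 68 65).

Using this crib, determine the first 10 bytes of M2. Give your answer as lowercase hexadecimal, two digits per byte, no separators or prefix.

First, C1 ⊕ C2 = (M1 ⊕ K) ⊕ (M2 ⊕ K) = M1 ⊕ M2, so the key drops out. Then M2 = (M1 ⊕ M2) ⊕ M1 over the first 10 bytes.
byte 0: (90 XOR 57) XOR 6c = c7 XOR 6c = ab
byte 1: (37 XOR ee) XOR 61 = d9 XOR 61 = b8
byte 2: (28 XOR bc) XOR 75 = 94 XOR 75 = e1
byte 3: (87 XOR 32) XOR 6e = b5 XOR 6e = db
byte 4: (da XOR 0a) XOR 63 = d0 XOR 63 = b3
byte 5: (8b XOR 80) XOR 68 = 0b XOR 68 = 63
byte 6: (ed XOR 20) XOR 20 = cd XOR 20 = ed
byte 7: (88 XOR ec) XOR 74 = 64 XOR 74 = 10
byte 8: (c1 XOR 66) XOR 68 = a7 XOR 68 = cf
byte 9: (9b XOR 5b) XOR 65 = c0 XOR 65 = a5

abb8e1dbb363ed10cfa5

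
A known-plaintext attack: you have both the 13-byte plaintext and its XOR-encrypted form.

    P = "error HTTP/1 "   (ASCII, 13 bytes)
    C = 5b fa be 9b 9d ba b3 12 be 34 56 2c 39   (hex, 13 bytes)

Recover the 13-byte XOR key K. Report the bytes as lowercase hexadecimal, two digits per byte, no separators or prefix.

Since C = P ⊕ K, XORing both sides with P gives K = P ⊕ C.
65 ^ 5b = 3e
72 ^ fa = 88
72 ^ be = cc
6f ^ 9b = f4
72 ^ 9d = ef
20 ^ ba = 9a
48 ^ b3 = fb
54 ^ 12 = 46
54 ^ be = ea
50 ^ 34 = 64
2f ^ 56 = 79
31 ^ 2c = 1d
20 ^ 39 = 19

3e88ccf4ef9afb46ea64791d19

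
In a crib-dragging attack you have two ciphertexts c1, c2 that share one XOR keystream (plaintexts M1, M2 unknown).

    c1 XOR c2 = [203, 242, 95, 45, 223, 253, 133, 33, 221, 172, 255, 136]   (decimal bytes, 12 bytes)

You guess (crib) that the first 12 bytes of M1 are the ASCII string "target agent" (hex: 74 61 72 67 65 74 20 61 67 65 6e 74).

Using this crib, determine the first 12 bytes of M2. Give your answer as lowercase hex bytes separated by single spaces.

Since c1 ⊕ c2 = M1 ⊕ M2, XORing with the guessed M1 bytes yields the corresponding M2 bytes: M2 = (c1 ⊕ c2) ⊕ M1.
cb xor 74 = bf
f2 xor 61 = 93
5f xor 72 = 2d
2d xor 67 = 4a
df xor 65 = ba
fd xor 74 = 89
85 xor 20 = a5
21 xor 61 = 40
dd xor 67 = ba
ac xor 65 = c9
ff xor 6e = 91
88 xor 74 = fc

bf 93 2d 4a ba 89 a5 40 ba c9 91 fc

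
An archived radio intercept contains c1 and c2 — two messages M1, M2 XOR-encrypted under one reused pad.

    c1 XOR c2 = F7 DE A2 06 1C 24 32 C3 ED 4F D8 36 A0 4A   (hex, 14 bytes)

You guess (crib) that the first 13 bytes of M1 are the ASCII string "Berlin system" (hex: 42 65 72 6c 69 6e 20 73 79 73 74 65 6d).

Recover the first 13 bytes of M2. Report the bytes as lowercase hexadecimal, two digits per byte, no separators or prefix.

Since c1 ⊕ c2 = M1 ⊕ M2, XORing with the guessed M1 bytes yields the corresponding M2 bytes: M2 = (c1 ⊕ c2) ⊕ M1.
f7 ⊕ 42 = b5
de ⊕ 65 = bb
a2 ⊕ 72 = d0
06 ⊕ 6c = 6a
1c ⊕ 69 = 75
24 ⊕ 6e = 4a
32 ⊕ 20 = 12
c3 ⊕ 73 = b0
ed ⊕ 79 = 94
4f ⊕ 73 = 3c
d8 ⊕ 74 = ac
36 ⊕ 65 = 53
a0 ⊕ 6d = cd

b5bbd06a754a12b0943cac53cd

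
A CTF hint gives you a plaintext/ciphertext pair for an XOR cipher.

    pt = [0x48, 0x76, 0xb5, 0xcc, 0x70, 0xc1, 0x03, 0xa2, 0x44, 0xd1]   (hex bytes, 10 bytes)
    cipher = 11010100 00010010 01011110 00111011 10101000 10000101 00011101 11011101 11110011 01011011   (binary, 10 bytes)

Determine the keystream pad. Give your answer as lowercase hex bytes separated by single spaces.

9c 64 eb f7 d8 44 1e 7f b7 8a

Since cipher = pt ⊕ pad, XORing both sides with pt gives pad = pt ⊕ cipher.
48 XOR d4 = 9c
76 XOR 12 = 64
b5 XOR 5e = eb
cc XOR 3b = f7
70 XOR a8 = d8
c1 XOR 85 = 44
03 XOR 1d = 1e
a2 XOR dd = 7f
44 XOR f3 = b7
d1 XOR 5b = 8a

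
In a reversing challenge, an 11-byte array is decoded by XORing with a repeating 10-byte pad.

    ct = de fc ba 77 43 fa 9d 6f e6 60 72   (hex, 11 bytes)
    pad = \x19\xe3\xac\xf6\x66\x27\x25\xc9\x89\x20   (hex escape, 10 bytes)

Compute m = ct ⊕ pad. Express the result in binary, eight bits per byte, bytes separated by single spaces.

The 10-byte key repeats, so the effective keystream is 19 e3 ac f6 66 27 25 c9 89 20 19.
byte 0: 222 xor  25 = 199
byte 1: 252 xor 227 =  31
byte 2: 186 xor 172 =  22
byte 3: 119 xor 246 = 129
byte 4:  67 xor 102 =  37
byte 5: 250 xor  39 = 221
byte 6: 157 xor  37 = 184
byte 7: 111 xor 201 = 166
byte 8: 230 xor 137 = 111
byte 9:  96 xor  32 =  64
byte 10: 114 xor  25 = 107

11000111 00011111 00010110 10000001 00100101 11011101 10111000 10100110 01101111 01000000 01101011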